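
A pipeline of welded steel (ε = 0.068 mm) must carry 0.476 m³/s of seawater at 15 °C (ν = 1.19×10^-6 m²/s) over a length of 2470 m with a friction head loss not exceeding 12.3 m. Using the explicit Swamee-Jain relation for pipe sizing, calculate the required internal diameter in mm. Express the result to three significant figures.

D ≈ 560 mm

Swamee-Jain (Type III): D = 0.66·[ε^1.25·(LQ²/(gh_f))^4.75 + ν·Q^9.4·(L/(gh_f))^5.2]^0.04
LQ²/(gh_f) = 4.638; L/(gh_f) = 20.47
Term 1 = ε^1.25·(…)^4.75 = 0.00903; Term 2 = ν·Q^9.4·(…)^5.2 = 0.00729
D = 0.66·(0.00903 + 0.00729)^0.04 = 0.5598 m = 560 mm
Check: V = 1.93 m/s, Re = 9.10×10^5, f = 0.01391, h_f = 11.7 m ≈ 12.3 m ✓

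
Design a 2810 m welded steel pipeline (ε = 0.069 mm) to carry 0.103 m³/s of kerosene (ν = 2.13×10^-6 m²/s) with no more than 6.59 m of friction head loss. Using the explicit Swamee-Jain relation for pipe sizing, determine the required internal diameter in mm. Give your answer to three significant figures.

D ≈ 370 mm

Swamee-Jain (Type III): D = 0.66·[ε^1.25·(LQ²/(gh_f))^4.75 + ν·Q^9.4·(L/(gh_f))^5.2]^0.04
LQ²/(gh_f) = 0.4611; L/(gh_f) = 43.47
Term 1 = ε^1.25·(…)^4.75 = 1.59×10^-7; Term 2 = ν·Q^9.4·(…)^5.2 = 3.69×10^-7
D = 0.66·(1.59×10^-7 + 3.69×10^-7)^0.04 = 0.3702 m = 370 mm
Check: V = 0.957 m/s, Re = 1.66×10^5, f = 0.01748, h_f = 6.19 m ≈ 6.59 m ✓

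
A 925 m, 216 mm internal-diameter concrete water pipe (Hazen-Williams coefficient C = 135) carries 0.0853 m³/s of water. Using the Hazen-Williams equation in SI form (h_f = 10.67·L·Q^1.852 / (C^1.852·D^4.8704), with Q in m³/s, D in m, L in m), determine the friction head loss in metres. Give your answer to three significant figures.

h_f = 10.67·925·0.0853^1.852 / (135^1.852·0.216^4.8704) = 20.44 m

h_f ≈ 20.4 m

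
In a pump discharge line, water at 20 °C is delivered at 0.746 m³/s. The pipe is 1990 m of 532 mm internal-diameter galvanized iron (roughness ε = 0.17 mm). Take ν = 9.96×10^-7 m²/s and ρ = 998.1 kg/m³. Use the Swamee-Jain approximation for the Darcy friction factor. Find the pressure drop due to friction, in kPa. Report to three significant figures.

V = 4Q/(πD²) = 4·0.746/(π·0.532²) = 3.356 m/s
Re = VD/ν = 3.356·0.532/9.96×10^-7 = 1.79×10^6 → turbulent
ε/D = 0.17/532 = 3.20×10^-4
Swamee-Jain: f = 0.01562
h_f = f(L/D)V²/(2g) = 0.01562·(1990/0.532)·3.356²/(2·9.81) = 33.54 m
Δp = ρg·h_f = 998.1·9.81·33.54 = 328.4 kPa

Δp ≈ 328 kPa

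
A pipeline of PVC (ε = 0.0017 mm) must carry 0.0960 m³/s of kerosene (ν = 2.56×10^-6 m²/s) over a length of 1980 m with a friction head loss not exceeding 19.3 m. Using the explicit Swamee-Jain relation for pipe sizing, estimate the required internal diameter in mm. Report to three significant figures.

Swamee-Jain (Type III): D = 0.66·[ε^1.25·(LQ²/(gh_f))^4.75 + ν·Q^9.4·(L/(gh_f))^5.2]^0.04
LQ²/(gh_f) = 0.09638; L/(gh_f) = 10.46
Term 1 = ε^1.25·(…)^4.75 = 9.16×10^-13; Term 2 = ν·Q^9.4·(…)^5.2 = 1.39×10^-10
D = 0.66·(9.16×10^-13 + 1.39×10^-10)^0.04 = 0.2663 m = 266 mm
Check: V = 1.72 m/s, Re = 1.79×10^5, f = 0.01592, h_f = 17.9 m ≈ 19.3 m ✓

D ≈ 266 mm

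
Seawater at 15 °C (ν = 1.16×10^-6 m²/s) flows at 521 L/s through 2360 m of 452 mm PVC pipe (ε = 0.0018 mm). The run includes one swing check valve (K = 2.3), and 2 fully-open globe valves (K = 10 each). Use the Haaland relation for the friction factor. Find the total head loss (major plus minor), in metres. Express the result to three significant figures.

V = 4Q/(πD²) = 3.247 m/s; V²/2g = 0.5373 m
Re = 1.27×10^6, ε/D = 3.98×10^-6 → f = 0.01122 (Haaland)
Major: h_f = f(L/D)·V²/2g = 0.01122·5221·0.5373 = 31.48 m
Minor: ΣK = 22.3; h_m = ΣK·V²/2g = 11.98 m
Total H_L = 31.48 + 11.98 = 43.46 m

H_L ≈ 43.5 m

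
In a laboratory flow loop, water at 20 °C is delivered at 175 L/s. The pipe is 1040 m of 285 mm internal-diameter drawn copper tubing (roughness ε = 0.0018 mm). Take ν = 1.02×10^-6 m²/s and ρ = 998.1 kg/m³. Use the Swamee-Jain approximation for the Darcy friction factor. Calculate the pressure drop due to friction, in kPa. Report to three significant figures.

V = 4Q/(πD²) = 4·0.175/(π·0.285²) = 2.743 m/s
Re = VD/ν = 2.743·0.285/1.02×10^-6 = 7.66×10^5 → turbulent
ε/D = 0.0018/285 = 6.32×10^-6
Swamee-Jain: f = 0.01228
h_f = f(L/D)V²/(2g) = 0.01228·(1040/0.285)·2.743²/(2·9.81) = 17.18 m
Δp = ρg·h_f = 998.1·9.81·17.18 = 168.3 kPa

Δp ≈ 168 kPa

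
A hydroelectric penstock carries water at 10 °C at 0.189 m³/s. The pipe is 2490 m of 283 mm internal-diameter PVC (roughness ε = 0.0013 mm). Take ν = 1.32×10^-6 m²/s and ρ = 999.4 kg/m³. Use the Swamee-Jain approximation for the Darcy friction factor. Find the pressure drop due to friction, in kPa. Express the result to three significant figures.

Δp ≈ 500 kPa

V = 4Q/(πD²) = 4·0.189/(π·0.283²) = 3.005 m/s
Re = VD/ν = 3.005·0.283/1.32×10^-6 = 6.44×10^5 → turbulent
ε/D = 0.0013/283 = 4.59×10^-6
Swamee-Jain: f = 0.01260
h_f = f(L/D)V²/(2g) = 0.01260·(2490/0.283)·3.005²/(2·9.81) = 51.03 m
Δp = ρg·h_f = 999.4·9.81·51.03 = 500.3 kPa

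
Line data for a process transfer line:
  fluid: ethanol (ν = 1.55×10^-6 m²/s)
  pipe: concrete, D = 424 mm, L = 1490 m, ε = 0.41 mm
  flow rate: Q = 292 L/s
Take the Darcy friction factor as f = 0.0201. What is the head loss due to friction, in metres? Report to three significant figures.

h_f ≈ 15.4 m

V = 4Q/(πD²) = 4·0.292/(π·0.424²) = 2.068 m/s
h_f = f(L/D)V²/(2g) = 0.02010·(1490/0.424)·2.068²/(2·9.81) = 15.40 m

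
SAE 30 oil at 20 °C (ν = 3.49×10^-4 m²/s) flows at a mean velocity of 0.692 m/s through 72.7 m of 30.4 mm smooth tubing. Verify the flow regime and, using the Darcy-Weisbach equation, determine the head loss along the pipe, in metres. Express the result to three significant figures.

h_f ≈ 62.0 m

Re = VD/ν = 0.692·0.03040/3.49×10^-4 = 60.3 → laminar (Re < 2300)
f = 64/Re = 1.062
h_f = f(L/D)V²/(2g) = 1.062·(72.7/0.03040)·0.692²/(2·9.81) = 61.97 m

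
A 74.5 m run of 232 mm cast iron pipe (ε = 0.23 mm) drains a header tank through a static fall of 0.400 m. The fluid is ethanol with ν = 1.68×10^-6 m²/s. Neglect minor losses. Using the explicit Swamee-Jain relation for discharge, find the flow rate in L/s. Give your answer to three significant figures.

Q ≈ 45.1 L/s

Swamee-Jain (Type II): Q = -0.965·√(gD⁵h_f/L)·ln[ε/(3.7D) + √(3.17ν²L/(gD³h_f))]
√(gD⁵h_f/L) = √(9.81·0.232⁵·0.400/74.5) = 0.005950
ε/(3.7D) = 2.68×10^-4; √(3.17ν²L/(gD³h_f)) = 1.17×10^-4
Q = -0.965·0.005950·ln(3.846×10^-4) = 0.04515 m³/s
Check: V = 1.07 m/s, Re = 1.47×10^5, f = 0.02160, h_f = 0.403 m ≈ 0.400 m ✓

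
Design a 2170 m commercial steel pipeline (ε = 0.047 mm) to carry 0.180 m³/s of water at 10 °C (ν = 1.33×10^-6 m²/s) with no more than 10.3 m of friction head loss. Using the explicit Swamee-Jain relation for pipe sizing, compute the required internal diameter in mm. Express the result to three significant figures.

Swamee-Jain (Type III): D = 0.66·[ε^1.25·(LQ²/(gh_f))^4.75 + ν·Q^9.4·(L/(gh_f))^5.2]^0.04
LQ²/(gh_f) = 0.6958; L/(gh_f) = 21.48
Term 1 = ε^1.25·(…)^4.75 = 6.95×10^-7; Term 2 = ν·Q^9.4·(…)^5.2 = 1.12×10^-6
D = 0.66·(6.95×10^-7 + 1.12×10^-6)^0.04 = 0.3890 m = 389 mm
Check: V = 1.51 m/s, Re = 4.43×10^5, f = 0.01490, h_f = 9.72 m ≈ 10.3 m ✓

D ≈ 389 mm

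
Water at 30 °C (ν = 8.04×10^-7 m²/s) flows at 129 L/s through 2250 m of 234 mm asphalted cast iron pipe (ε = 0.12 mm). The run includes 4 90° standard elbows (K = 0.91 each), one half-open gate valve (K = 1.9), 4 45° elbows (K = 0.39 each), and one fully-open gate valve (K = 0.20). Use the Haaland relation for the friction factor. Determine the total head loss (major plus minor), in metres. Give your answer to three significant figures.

H_L ≈ 79.7 m

V = 4Q/(πD²) = 3.000 m/s; V²/2g = 0.4586 m
Re = 8.73×10^5, ε/D = 5.13×10^-4 → f = 0.01732 (Haaland)
Major: h_f = f(L/D)·V²/2g = 0.01732·9615·0.4586 = 76.38 m
Minor: ΣK = 7.30; h_m = ΣK·V²/2g = 3.348 m
Total H_L = 76.38 + 3.348 = 79.72 m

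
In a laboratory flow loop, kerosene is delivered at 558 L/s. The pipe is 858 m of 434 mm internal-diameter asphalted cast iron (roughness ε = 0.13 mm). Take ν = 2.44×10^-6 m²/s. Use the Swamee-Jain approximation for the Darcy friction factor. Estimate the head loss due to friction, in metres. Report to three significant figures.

V = 4Q/(πD²) = 4·0.558/(π·0.434²) = 3.772 m/s
Re = VD/ν = 3.772·0.434/2.44×10^-6 = 6.71×10^5 → turbulent
ε/D = 0.13/434 = 3.00×10^-4
Swamee-Jain: f = 0.01607
h_f = f(L/D)V²/(2g) = 0.01607·(858/0.434)·3.772²/(2·9.81) = 23.04 m

h_f ≈ 23.0 m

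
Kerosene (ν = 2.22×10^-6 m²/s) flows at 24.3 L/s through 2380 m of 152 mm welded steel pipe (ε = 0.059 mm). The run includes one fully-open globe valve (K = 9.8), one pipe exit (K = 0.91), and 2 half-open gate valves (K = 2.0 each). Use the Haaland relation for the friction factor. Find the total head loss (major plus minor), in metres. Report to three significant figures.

V = 4Q/(πD²) = 1.339 m/s; V²/2g = 0.09140 m
Re = 9.17×10^4, ε/D = 3.88×10^-4 → f = 0.01983 (Haaland)
Major: h_f = f(L/D)·V²/2g = 0.01983·15658·0.09140 = 28.39 m
Minor: ΣK = 14.7; h_m = ΣK·V²/2g = 1.345 m
Total H_L = 28.39 + 1.345 = 29.73 m

H_L ≈ 29.7 m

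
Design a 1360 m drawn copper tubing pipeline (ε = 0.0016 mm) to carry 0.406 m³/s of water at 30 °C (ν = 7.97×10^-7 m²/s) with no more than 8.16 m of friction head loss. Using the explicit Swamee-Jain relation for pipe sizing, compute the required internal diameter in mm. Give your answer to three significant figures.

Swamee-Jain (Type III): D = 0.66·[ε^1.25·(LQ²/(gh_f))^4.75 + ν·Q^9.4·(L/(gh_f))^5.2]^0.04
LQ²/(gh_f) = 2.800; L/(gh_f) = 16.99
Term 1 = ε^1.25·(…)^4.75 = 7.58×10^-6; Term 2 = ν·Q^9.4·(…)^5.2 = 4.15×10^-4
D = 0.66·(7.58×10^-6 + 4.15×10^-4)^0.04 = 0.4837 m = 484 mm
Check: V = 2.21 m/s, Re = 1.34×10^6, f = 0.01115, h_f = 7.80 m ≈ 8.16 m ✓

D ≈ 484 mm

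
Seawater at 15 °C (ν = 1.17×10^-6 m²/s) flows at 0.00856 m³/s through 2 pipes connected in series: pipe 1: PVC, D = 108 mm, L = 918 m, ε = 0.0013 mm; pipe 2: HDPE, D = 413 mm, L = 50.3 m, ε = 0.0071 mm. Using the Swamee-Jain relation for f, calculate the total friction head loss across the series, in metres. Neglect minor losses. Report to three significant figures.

H ≈ 7.00 m

Pipe 1: V = 0.9344 m/s, Re = 8.63×10^4, ε/D = 1.20×10^-5, f = 0.01850, h_1 = f(L/D)V²/2g = 6.996 m
Pipe 2: V = 0.06390 m/s, Re = 2.26×10^4, ε/D = 1.72×10^-5, f = 0.02510, h_2 = f(L/D)V²/2g = 6.361×10^-4 m
Series → Q common, losses add: H = Σh = 6.997 m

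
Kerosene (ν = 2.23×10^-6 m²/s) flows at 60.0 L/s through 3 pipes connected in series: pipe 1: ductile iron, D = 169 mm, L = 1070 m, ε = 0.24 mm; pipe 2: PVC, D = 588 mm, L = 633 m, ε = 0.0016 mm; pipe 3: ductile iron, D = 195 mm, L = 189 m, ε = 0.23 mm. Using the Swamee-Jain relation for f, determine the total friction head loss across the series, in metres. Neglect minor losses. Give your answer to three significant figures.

Pipe 1: V = 2.675 m/s, Re = 2.03×10^5, ε/D = 0.00142, f = 0.02270, h_1 = f(L/D)V²/2g = 52.40 m
Pipe 2: V = 0.2210 m/s, Re = 5.83×10^4, ε/D = 2.72×10^-6, f = 0.02008, h_2 = f(L/D)V²/2g = 0.05378 m
Pipe 3: V = 2.009 m/s, Re = 1.76×10^5, ε/D = 0.00118, f = 0.02203, h_3 = f(L/D)V²/2g = 4.393 m
Series → Q common, losses add: H = Σh = 56.85 m

H ≈ 56.8 m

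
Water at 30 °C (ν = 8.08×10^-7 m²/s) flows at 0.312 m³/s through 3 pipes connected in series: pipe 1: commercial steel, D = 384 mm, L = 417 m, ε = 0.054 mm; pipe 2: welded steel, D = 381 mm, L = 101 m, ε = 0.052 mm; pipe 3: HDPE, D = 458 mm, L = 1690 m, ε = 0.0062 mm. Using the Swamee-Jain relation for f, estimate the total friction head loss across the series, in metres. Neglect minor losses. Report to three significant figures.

Pipe 1: V = 2.694 m/s, Re = 1.28×10^6, ε/D = 1.41×10^-4, f = 0.01384, h_1 = f(L/D)V²/2g = 5.561 m
Pipe 2: V = 2.737 m/s, Re = 1.29×10^6, ε/D = 1.36×10^-4, f = 0.01378, h_2 = f(L/D)V²/2g = 1.394 m
Pipe 3: V = 1.894 m/s, Re = 1.07×10^6, ε/D = 1.35×10^-5, f = 0.01181, h_3 = f(L/D)V²/2g = 7.968 m
Series → Q common, losses add: H = Σh = 14.92 m

H ≈ 14.9 m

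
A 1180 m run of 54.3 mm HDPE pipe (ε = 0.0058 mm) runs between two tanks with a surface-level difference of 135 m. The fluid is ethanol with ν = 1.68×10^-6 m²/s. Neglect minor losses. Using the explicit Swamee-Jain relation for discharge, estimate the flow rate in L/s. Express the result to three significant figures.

Swamee-Jain (Type II): Q = -0.965·√(gD⁵h_f/L)·ln[ε/(3.7D) + √(3.17ν²L/(gD³h_f))]
√(gD⁵h_f/L) = √(9.81·0.0543⁵·135/1180) = 7.279×10^-4
ε/(3.7D) = 2.89×10^-5; √(3.17ν²L/(gD³h_f)) = 2.23×10^-4
Q = -0.965·7.279×10^-4·ln(2.520×10^-4) = 0.005820 m³/s
Check: V = 2.51 m/s, Re = 8.12×10^4, f = 0.01923, h_f = 135 m ≈ 135 m ✓

Q ≈ 5.82 L/s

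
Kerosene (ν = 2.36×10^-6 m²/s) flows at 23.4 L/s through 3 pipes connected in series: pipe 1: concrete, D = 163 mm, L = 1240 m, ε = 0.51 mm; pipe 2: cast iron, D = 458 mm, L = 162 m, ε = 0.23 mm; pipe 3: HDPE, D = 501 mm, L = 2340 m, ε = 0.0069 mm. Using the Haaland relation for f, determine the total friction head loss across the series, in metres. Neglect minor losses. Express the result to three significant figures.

H ≈ 13.7 m

Pipe 1: V = 1.121 m/s, Re = 7.75×10^4, ε/D = 0.00313, f = 0.02798, h_1 = f(L/D)V²/2g = 13.64 m
Pipe 2: V = 0.1420 m/s, Re = 2.76×10^4, ε/D = 5.02×10^-4, f = 0.02490, h_2 = f(L/D)V²/2g = 0.009054 m
Pipe 3: V = 0.1187 m/s, Re = 2.52×10^4, ε/D = 1.38×10^-5, f = 0.02434, h_3 = f(L/D)V²/2g = 0.08164 m
Series → Q common, losses add: H = Σh = 13.73 m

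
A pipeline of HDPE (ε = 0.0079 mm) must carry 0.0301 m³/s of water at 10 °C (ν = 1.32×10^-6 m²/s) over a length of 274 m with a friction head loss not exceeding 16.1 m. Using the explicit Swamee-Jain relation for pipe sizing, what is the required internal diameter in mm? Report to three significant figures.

D ≈ 116 mm

Swamee-Jain (Type III): D = 0.66·[ε^1.25·(LQ²/(gh_f))^4.75 + ν·Q^9.4·(L/(gh_f))^5.2]^0.04
LQ²/(gh_f) = 0.001572; L/(gh_f) = 1.735
Term 1 = ε^1.25·(…)^4.75 = 2.02×10^-20; Term 2 = ν·Q^9.4·(…)^5.2 = 1.16×10^-19
D = 0.66·(2.02×10^-20 + 1.16×10^-19)^0.04 = 0.1161 m = 116 mm
Check: V = 2.84 m/s, Re = 2.50×10^5, f = 0.01555, h_f = 15.1 m ≈ 16.1 m ✓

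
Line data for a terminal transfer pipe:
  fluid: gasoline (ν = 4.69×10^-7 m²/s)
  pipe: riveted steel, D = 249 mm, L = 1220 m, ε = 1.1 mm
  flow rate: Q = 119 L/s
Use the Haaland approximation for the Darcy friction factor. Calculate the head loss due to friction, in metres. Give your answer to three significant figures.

V = 4Q/(πD²) = 4·0.119/(π·0.249²) = 2.444 m/s
Re = VD/ν = 2.444·0.249/4.69×10^-7 = 1.30×10^6 → turbulent
ε/D = 1.1/249 = 0.00442
Haaland: f = 0.02939
h_f = f(L/D)V²/(2g) = 0.02939·(1220/0.249)·2.444²/(2·9.81) = 43.83 m

h_f ≈ 43.8 m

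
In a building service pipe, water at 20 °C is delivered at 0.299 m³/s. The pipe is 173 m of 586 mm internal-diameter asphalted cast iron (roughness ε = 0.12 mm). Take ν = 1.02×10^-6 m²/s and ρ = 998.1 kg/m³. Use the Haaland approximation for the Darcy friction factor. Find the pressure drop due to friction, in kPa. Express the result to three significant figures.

Δp ≈ 2.73 kPa

V = 4Q/(πD²) = 4·0.299/(π·0.586²) = 1.109 m/s
Re = VD/ν = 1.109·0.586/1.02×10^-6 = 6.37×10^5 → turbulent
ε/D = 0.12/586 = 2.05×10^-4
Haaland: f = 0.01506
h_f = f(L/D)V²/(2g) = 0.01506·(173/0.586)·1.109²/(2·9.81) = 0.2784 m
Δp = ρg·h_f = 998.1·9.81·0.2784 = 2.726 kPa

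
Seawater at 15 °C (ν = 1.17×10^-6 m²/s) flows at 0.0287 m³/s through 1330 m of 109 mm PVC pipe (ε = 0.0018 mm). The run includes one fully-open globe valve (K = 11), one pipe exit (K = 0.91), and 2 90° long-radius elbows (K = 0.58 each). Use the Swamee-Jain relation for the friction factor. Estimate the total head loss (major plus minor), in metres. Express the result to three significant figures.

H_L ≈ 92.7 m

V = 4Q/(πD²) = 3.076 m/s; V²/2g = 0.4821 m
Re = 2.87×10^5, ε/D = 1.65×10^-5 → f = 0.01469 (Swamee-Jain)
Major: h_f = f(L/D)·V²/2g = 0.01469·12202·0.4821 = 86.40 m
Minor: ΣK = 13.1; h_m = ΣK·V²/2g = 6.302 m
Total H_L = 86.40 + 6.302 = 92.70 m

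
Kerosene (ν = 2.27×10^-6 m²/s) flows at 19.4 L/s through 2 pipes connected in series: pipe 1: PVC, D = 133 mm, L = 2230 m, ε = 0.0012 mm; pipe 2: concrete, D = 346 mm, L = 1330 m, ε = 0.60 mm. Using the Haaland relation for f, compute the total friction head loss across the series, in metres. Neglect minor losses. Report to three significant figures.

H ≈ 31.3 m

Pipe 1: V = 1.396 m/s, Re = 8.18×10^4, ε/D = 9.02×10^-6, f = 0.01862, h_1 = f(L/D)V²/2g = 31.03 m
Pipe 2: V = 0.2063 m/s, Re = 3.14×10^4, ε/D = 0.00173, f = 0.02709, h_2 = f(L/D)V²/2g = 0.2259 m
Series → Q common, losses add: H = Σh = 31.26 m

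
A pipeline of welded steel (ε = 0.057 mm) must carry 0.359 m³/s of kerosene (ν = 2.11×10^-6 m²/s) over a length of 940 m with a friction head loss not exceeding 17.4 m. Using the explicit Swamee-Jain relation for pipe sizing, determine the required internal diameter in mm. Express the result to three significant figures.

Swamee-Jain (Type III): D = 0.66·[ε^1.25·(LQ²/(gh_f))^4.75 + ν·Q^9.4·(L/(gh_f))^5.2]^0.04
LQ²/(gh_f) = 0.7097; L/(gh_f) = 5.507
Term 1 = ε^1.25·(…)^4.75 = 9.72×10^-7; Term 2 = ν·Q^9.4·(…)^5.2 = 9.88×10^-7
D = 0.66·(9.72×10^-7 + 9.88×10^-7)^0.04 = 0.3902 m = 390 mm
Check: V = 3.00 m/s, Re = 5.55×10^5, f = 0.01483, h_f = 16.4 m ≈ 17.4 m ✓

D ≈ 390 mm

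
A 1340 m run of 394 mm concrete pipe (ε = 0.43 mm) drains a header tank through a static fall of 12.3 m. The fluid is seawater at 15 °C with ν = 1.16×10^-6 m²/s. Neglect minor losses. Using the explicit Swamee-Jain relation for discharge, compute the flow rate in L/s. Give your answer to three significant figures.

Swamee-Jain (Type II): Q = -0.965·√(gD⁵h_f/L)·ln[ε/(3.7D) + √(3.17ν²L/(gD³h_f))]
√(gD⁵h_f/L) = √(9.81·0.394⁵·12.3/1340) = 0.02924
ε/(3.7D) = 2.95×10^-4; √(3.17ν²L/(gD³h_f)) = 2.78×10^-5
Q = -0.965·0.02924·ln(3.228×10^-4) = 0.2268 m³/s
Check: V = 1.86 m/s, Re = 6.32×10^5, f = 0.02062, h_f = 12.4 m ≈ 12.3 m ✓

Q ≈ 227 L/s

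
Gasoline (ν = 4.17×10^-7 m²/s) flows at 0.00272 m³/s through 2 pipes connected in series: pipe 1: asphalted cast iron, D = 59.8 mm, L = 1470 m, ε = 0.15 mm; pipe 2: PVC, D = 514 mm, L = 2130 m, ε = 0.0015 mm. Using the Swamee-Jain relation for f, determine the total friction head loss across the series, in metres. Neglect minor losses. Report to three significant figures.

Pipe 1: V = 0.9684 m/s, Re = 1.39×10^5, ε/D = 0.00251, f = 0.02618, h_1 = f(L/D)V²/2g = 30.77 m
Pipe 2: V = 0.01311 m/s, Re = 1.62×10^4, ε/D = 2.92×10^-6, f = 0.02726, h_2 = f(L/D)V²/2g = 9.894×10^-4 m
Series → Q common, losses add: H = Σh = 30.77 m

H ≈ 30.8 m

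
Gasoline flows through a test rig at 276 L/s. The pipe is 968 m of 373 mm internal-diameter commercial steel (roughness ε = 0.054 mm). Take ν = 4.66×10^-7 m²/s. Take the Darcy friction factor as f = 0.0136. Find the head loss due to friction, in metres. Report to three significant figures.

h_f ≈ 11.5 m

V = 4Q/(πD²) = 4·0.276/(π·0.373²) = 2.526 m/s
h_f = f(L/D)V²/(2g) = 0.01360·(968/0.373)·2.526²/(2·9.81) = 11.48 m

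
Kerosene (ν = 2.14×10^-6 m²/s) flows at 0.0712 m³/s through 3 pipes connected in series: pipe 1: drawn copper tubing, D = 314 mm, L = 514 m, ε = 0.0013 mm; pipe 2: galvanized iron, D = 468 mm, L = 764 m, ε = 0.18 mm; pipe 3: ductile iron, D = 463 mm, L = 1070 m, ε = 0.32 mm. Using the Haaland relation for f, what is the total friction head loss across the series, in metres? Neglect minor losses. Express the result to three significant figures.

Pipe 1: V = 0.9195 m/s, Re = 1.35×10^5, ε/D = 4.14×10^-6, f = 0.01678, h_1 = f(L/D)V²/2g = 1.183 m
Pipe 2: V = 0.4139 m/s, Re = 9.05×10^4, ε/D = 3.85×10^-4, f = 0.01986, h_2 = f(L/D)V²/2g = 0.2830 m
Pipe 3: V = 0.4229 m/s, Re = 9.15×10^4, ε/D = 6.91×10^-4, f = 0.02105, h_3 = f(L/D)V²/2g = 0.4433 m
Series → Q common, losses add: H = Σh = 1.910 m

H ≈ 1.91 m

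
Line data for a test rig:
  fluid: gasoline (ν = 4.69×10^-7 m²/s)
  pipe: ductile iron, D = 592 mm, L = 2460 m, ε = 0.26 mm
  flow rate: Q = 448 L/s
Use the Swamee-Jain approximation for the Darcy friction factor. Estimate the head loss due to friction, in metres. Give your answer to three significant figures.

V = 4Q/(πD²) = 4·0.448/(π·0.592²) = 1.628 m/s
Re = VD/ν = 1.628·0.592/4.69×10^-7 = 2.05×10^6 → turbulent
ε/D = 0.26/592 = 4.39×10^-4
Swamee-Jain: f = 0.01657
h_f = f(L/D)V²/(2g) = 0.01657·(2460/0.592)·1.628²/(2·9.81) = 9.298 m

h_f ≈ 9.30 m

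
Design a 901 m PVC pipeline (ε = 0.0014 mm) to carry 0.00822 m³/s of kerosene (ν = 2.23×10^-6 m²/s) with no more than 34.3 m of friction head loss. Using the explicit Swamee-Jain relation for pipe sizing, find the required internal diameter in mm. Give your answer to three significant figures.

D ≈ 79.2 mm

Swamee-Jain (Type III): D = 0.66·[ε^1.25·(LQ²/(gh_f))^4.75 + ν·Q^9.4·(L/(gh_f))^5.2]^0.04
LQ²/(gh_f) = 1.809×10^-4; L/(gh_f) = 2.678
Term 1 = ε^1.25·(…)^4.75 = 8.05×10^-26; Term 2 = ν·Q^9.4·(…)^5.2 = 9.39×10^-24
D = 0.66·(8.05×10^-26 + 9.39×10^-24)^0.04 = 0.07918 m = 79.2 mm
Check: V = 1.67 m/s, Re = 5.93×10^4, f = 0.02007, h_f = 32.4 m ≈ 34.3 m ✓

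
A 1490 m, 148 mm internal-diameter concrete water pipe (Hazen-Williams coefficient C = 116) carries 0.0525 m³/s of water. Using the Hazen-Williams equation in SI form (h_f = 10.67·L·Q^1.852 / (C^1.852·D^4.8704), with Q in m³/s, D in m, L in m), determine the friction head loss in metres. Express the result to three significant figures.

h_f = 10.67·1490·0.0525^1.852 / (116^1.852·0.148^4.8704) = 111.9 m

h_f ≈ 112 m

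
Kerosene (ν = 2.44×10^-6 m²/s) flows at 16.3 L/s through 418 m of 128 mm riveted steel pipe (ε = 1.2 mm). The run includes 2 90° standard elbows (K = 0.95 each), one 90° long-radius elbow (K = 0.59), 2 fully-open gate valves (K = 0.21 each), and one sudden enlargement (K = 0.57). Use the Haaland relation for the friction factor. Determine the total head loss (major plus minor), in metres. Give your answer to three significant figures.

H_L ≈ 10.4 m

V = 4Q/(πD²) = 1.267 m/s; V²/2g = 0.08178 m
Re = 6.65×10^4, ε/D = 0.00937 → f = 0.03803 (Haaland)
Major: h_f = f(L/D)·V²/2g = 0.03803·3266·0.08178 = 10.16 m
Minor: ΣK = 3.48; h_m = ΣK·V²/2g = 0.2846 m
Total H_L = 10.16 + 0.2846 = 10.44 m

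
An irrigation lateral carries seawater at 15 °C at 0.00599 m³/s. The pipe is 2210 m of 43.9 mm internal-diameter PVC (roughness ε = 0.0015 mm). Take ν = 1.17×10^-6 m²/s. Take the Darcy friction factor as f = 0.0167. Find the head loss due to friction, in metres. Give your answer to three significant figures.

h_f ≈ 671 m

V = 4Q/(πD²) = 4·0.00599/(π·0.0439²) = 3.957 m/s
h_f = f(L/D)V²/(2g) = 0.01670·(2210/0.0439)·3.957²/(2·9.81) = 671.1 m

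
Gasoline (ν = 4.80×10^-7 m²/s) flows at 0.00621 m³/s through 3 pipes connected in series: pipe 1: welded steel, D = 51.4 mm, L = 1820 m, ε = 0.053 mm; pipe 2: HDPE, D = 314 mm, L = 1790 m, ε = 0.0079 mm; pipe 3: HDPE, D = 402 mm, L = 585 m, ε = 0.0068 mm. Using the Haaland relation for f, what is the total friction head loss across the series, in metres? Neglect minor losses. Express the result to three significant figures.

Pipe 1: V = 2.993 m/s, Re = 3.20×10^5, ε/D = 0.00103, f = 0.02060, h_1 = f(L/D)V²/2g = 333.1 m
Pipe 2: V = 0.08019 m/s, Re = 5.25×10^4, ε/D = 2.52×10^-5, f = 0.02056, h_2 = f(L/D)V²/2g = 0.03841 m
Pipe 3: V = 0.04893 m/s, Re = 4.10×10^4, ε/D = 1.69×10^-5, f = 0.02171, h_3 = f(L/D)V²/2g = 0.003854 m
Series → Q common, losses add: H = Σh = 333.1 m

H ≈ 333 m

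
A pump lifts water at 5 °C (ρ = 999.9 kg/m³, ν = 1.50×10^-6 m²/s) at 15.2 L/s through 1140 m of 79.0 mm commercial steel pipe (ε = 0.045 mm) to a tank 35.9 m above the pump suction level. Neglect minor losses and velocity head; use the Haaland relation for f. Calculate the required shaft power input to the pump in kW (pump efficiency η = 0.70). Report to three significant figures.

V = 4Q/(πD²) = 3.101 m/s; Re = 1.63×10^5; ε/D = 5.70×10^-4; f = 0.01933
h_f = f(L/D)V²/2g = 136.7 m
Total head H = z + h_f = 35.9 + 136.7 = 172.6 m
P_hyd = ρgQH = 999.9·9.81·0.0152·172.6 = 25.73 kW
P_shaft = P_hyd/η = 25.73/0.70 = 36.76 kW

P_shaft ≈ 36.8 kW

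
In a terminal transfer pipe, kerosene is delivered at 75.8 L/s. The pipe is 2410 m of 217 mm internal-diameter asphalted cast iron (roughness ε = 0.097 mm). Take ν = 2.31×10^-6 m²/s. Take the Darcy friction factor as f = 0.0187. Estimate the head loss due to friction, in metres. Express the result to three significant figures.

h_f ≈ 44.5 m

V = 4Q/(πD²) = 4·0.0758/(π·0.217²) = 2.050 m/s
h_f = f(L/D)V²/(2g) = 0.01870·(2410/0.217)·2.050²/(2·9.81) = 44.47 m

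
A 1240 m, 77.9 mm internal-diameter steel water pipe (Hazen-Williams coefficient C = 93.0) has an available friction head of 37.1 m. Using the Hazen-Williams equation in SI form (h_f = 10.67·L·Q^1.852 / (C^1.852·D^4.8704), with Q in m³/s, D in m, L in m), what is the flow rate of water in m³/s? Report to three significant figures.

Q ≈ 0.00474 m³/s

Rearranging: Q = [h_f·C^1.852·D^4.8704 / (10.67·L)]^(1/1.852)
Q = [37.1·93.0^1.852·0.0779^4.8704 / (10.67·1240)]^0.540 = 0.004735 m³/s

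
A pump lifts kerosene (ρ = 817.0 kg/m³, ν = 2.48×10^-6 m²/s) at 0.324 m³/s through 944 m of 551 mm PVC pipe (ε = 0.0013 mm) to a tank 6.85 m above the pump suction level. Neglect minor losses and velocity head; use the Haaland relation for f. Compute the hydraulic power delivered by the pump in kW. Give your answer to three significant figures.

P_hyd ≈ 23.8 kW

V = 4Q/(πD²) = 1.359 m/s; Re = 3.02×10^5; ε/D = 2.36×10^-6; f = 0.01435
h_f = f(L/D)V²/2g = 2.313 m
Total head H = z + h_f = 6.85 + 2.313 = 9.163 m
P_hyd = ρgQH = 817.0·9.81·0.324·9.163 = 23.79 kW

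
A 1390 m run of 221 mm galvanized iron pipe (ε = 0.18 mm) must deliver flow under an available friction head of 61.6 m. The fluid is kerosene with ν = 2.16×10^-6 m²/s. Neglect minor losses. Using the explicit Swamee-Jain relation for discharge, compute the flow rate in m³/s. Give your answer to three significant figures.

Swamee-Jain (Type II): Q = -0.965·√(gD⁵h_f/L)·ln[ε/(3.7D) + √(3.17ν²L/(gD³h_f))]
√(gD⁵h_f/L) = √(9.81·0.221⁵·61.6/1390) = 0.01514
ε/(3.7D) = 2.20×10^-4; √(3.17ν²L/(gD³h_f)) = 5.61×10^-5
Q = -0.965·0.01514·ln(2.763×10^-4) = 0.1197 m³/s
Check: V = 3.12 m/s, Re = 3.19×10^5, f = 0.01987, h_f = 62.0 m ≈ 61.6 m ✓

Q ≈ 0.120 m³/s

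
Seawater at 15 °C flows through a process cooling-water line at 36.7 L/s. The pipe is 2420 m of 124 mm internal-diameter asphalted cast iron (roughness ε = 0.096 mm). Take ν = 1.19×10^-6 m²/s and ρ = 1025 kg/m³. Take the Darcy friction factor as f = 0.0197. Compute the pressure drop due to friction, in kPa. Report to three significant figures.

Δp ≈ 1820 kPa

V = 4Q/(πD²) = 4·0.0367/(π·0.124²) = 3.039 m/s
h_f = f(L/D)V²/(2g) = 0.01970·(2420/0.124)·3.039²/(2·9.81) = 181.0 m
Δp = ρg·h_f = 1025·9.81·181.0 = 1820 kPa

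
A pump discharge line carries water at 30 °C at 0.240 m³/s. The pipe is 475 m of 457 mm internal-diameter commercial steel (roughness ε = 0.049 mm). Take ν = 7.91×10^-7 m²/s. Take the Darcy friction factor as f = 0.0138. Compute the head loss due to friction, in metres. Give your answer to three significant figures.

h_f ≈ 1.57 m

V = 4Q/(πD²) = 4·0.240/(π·0.457²) = 1.463 m/s
h_f = f(L/D)V²/(2g) = 0.01380·(475/0.457)·1.463²/(2·9.81) = 1.565 m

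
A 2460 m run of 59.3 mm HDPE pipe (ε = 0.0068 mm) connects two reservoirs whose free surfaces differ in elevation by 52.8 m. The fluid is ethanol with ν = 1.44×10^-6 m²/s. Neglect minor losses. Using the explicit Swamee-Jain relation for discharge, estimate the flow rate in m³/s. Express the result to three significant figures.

Swamee-Jain (Type II): Q = -0.965·√(gD⁵h_f/L)·ln[ε/(3.7D) + √(3.17ν²L/(gD³h_f))]
√(gD⁵h_f/L) = √(9.81·0.0593⁵·52.8/2460) = 3.929×10^-4
ε/(3.7D) = 3.10×10^-5; √(3.17ν²L/(gD³h_f)) = 3.87×10^-4
Q = -0.965·3.929×10^-4·ln(4.179×10^-4) = 0.002950 m³/s
Check: V = 1.07 m/s, Re = 4.40×10^4, f = 0.02180, h_f = 52.6 m ≈ 52.8 m ✓

Q ≈ 0.00295 m³/s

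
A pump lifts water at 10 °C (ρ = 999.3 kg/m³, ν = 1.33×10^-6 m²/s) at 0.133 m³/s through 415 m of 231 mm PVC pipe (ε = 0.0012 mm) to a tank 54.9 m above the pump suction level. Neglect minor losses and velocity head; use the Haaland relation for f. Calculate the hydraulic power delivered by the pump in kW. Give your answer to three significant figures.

P_hyd ≈ 87.1 kW

V = 4Q/(πD²) = 3.173 m/s; Re = 5.51×10^5; ε/D = 5.19×10^-6; f = 0.01290
h_f = f(L/D)V²/2g = 11.90 m
Total head H = z + h_f = 54.9 + 11.90 = 66.80 m
P_hyd = ρgQH = 999.3·9.81·0.133·66.80 = 87.09 kW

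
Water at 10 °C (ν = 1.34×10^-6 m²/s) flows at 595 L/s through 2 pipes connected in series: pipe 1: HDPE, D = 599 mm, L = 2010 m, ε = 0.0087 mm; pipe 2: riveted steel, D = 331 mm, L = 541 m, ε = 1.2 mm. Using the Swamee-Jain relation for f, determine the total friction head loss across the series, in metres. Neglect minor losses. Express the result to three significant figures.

Pipe 1: V = 2.111 m/s, Re = 9.44×10^5, ε/D = 1.45×10^-5, f = 0.01206, h_1 = f(L/D)V²/2g = 9.196 m
Pipe 2: V = 6.915 m/s, Re = 1.71×10^6, ε/D = 0.00363, f = 0.02773, h_2 = f(L/D)V²/2g = 110.4 m
Series → Q common, losses add: H = Σh = 119.6 m

H ≈ 120 m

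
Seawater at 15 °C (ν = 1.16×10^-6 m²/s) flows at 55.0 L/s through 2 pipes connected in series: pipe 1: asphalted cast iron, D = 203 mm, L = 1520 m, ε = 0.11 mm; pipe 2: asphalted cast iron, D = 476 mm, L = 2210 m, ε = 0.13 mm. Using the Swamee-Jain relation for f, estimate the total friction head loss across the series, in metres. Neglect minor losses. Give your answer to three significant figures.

Pipe 1: V = 1.699 m/s, Re = 2.97×10^5, ε/D = 5.42×10^-4, f = 0.01858, h_1 = f(L/D)V²/2g = 20.47 m
Pipe 2: V = 0.3091 m/s, Re = 1.27×10^5, ε/D = 2.73×10^-4, f = 0.01870, h_2 = f(L/D)V²/2g = 0.4226 m
Series → Q common, losses add: H = Σh = 20.89 m

H ≈ 20.9 m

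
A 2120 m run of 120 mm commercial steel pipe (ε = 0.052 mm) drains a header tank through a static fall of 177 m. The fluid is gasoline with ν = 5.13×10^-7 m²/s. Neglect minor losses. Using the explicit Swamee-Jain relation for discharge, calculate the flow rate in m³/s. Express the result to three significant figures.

Q ≈ 0.0386 m³/s

Swamee-Jain (Type II): Q = -0.965·√(gD⁵h_f/L)·ln[ε/(3.7D) + √(3.17ν²L/(gD³h_f))]
√(gD⁵h_f/L) = √(9.81·0.120⁵·177/2120) = 0.004514
ε/(3.7D) = 1.17×10^-4; √(3.17ν²L/(gD³h_f)) = 2.43×10^-5
Q = -0.965·0.004514·ln(1.414×10^-4) = 0.03862 m³/s
Check: V = 3.41 m/s, Re = 7.99×10^5, f = 0.01697, h_f = 178 m ≈ 177 m ✓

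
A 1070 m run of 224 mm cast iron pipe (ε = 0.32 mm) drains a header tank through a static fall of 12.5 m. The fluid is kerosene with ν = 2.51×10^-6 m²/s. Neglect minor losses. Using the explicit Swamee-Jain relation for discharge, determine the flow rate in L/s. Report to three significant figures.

Q ≈ 58.8 L/s

Swamee-Jain (Type II): Q = -0.965·√(gD⁵h_f/L)·ln[ε/(3.7D) + √(3.17ν²L/(gD³h_f))]
√(gD⁵h_f/L) = √(9.81·0.224⁵·12.5/1070) = 0.008039
ε/(3.7D) = 3.86×10^-4; √(3.17ν²L/(gD³h_f)) = 1.25×10^-4
Q = -0.965·0.008039·ln(5.106×10^-4) = 0.05880 m³/s
Check: V = 1.49 m/s, Re = 1.33×10^5, f = 0.02326, h_f = 12.6 m ≈ 12.5 m ✓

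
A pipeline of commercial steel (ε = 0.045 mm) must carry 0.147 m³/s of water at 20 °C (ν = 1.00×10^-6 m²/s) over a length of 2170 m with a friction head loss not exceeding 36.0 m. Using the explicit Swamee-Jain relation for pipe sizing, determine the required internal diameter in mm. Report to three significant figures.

D ≈ 279 mm

Swamee-Jain (Type III): D = 0.66·[ε^1.25·(LQ²/(gh_f))^4.75 + ν·Q^9.4·(L/(gh_f))^5.2]^0.04
LQ²/(gh_f) = 0.1328; L/(gh_f) = 6.145
Term 1 = ε^1.25·(…)^4.75 = 2.52×10^-10; Term 2 = ν·Q^9.4·(…)^5.2 = 1.87×10^-10
D = 0.66·(2.52×10^-10 + 1.87×10^-10)^0.04 = 0.2788 m = 279 mm
Check: V = 2.41 m/s, Re = 6.71×10^5, f = 0.01475, h_f = 33.9 m ≈ 36.0 m ✓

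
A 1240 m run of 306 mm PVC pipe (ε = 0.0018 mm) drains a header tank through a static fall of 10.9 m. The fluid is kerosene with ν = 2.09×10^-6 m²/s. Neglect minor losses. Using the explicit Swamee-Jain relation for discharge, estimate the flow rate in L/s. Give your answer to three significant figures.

Swamee-Jain (Type II): Q = -0.965·√(gD⁵h_f/L)·ln[ε/(3.7D) + √(3.17ν²L/(gD³h_f))]
√(gD⁵h_f/L) = √(9.81·0.306⁵·10.9/1240) = 0.01521
ε/(3.7D) = 1.59×10^-6; √(3.17ν²L/(gD³h_f)) = 7.49×10^-5
Q = -0.965·0.01521·ln(7.645×10^-5) = 0.1391 m³/s
Check: V = 1.89 m/s, Re = 2.77×10^5, f = 0.01466, h_f = 10.8 m ≈ 10.9 m ✓

Q ≈ 139 L/s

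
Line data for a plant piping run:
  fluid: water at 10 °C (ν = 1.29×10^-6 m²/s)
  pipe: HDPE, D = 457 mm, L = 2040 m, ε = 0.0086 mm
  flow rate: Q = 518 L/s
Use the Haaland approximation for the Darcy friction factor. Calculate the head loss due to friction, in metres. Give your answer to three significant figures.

V = 4Q/(πD²) = 4·0.518/(π·0.457²) = 3.158 m/s
Re = VD/ν = 3.158·0.457/1.29×10^-6 = 1.12×10^6 → turbulent
ε/D = 0.0086/457 = 1.88×10^-5
Haaland: f = 0.01175
h_f = f(L/D)V²/(2g) = 0.01175·(2040/0.457)·3.158²/(2·9.81) = 26.66 m

h_f ≈ 26.7 m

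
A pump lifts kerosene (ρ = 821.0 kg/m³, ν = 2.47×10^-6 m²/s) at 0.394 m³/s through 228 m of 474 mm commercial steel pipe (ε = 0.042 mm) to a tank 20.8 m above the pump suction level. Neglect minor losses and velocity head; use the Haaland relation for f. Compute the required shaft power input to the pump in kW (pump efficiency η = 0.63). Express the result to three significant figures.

P_shaft ≈ 114 kW

V = 4Q/(πD²) = 2.233 m/s; Re = 4.28×10^5; ε/D = 8.86×10^-5; f = 0.01441
h_f = f(L/D)V²/2g = 1.761 m
Total head H = z + h_f = 20.8 + 1.761 = 22.56 m
P_hyd = ρgQH = 821.0·9.81·0.394·22.56 = 71.59 kW
P_shaft = P_hyd/η = 71.59/0.63 = 113.6 kW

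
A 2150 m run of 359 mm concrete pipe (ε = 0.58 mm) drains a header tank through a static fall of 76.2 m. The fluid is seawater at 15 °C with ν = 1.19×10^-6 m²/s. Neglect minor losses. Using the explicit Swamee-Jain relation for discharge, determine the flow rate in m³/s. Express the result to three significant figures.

Q ≈ 0.338 m³/s

Swamee-Jain (Type II): Q = -0.965·√(gD⁵h_f/L)·ln[ε/(3.7D) + √(3.17ν²L/(gD³h_f))]
√(gD⁵h_f/L) = √(9.81·0.359⁵·76.2/2150) = 0.04553
ε/(3.7D) = 4.37×10^-4; √(3.17ν²L/(gD³h_f)) = 1.67×10^-5
Q = -0.965·0.04553·ln(4.534×10^-4) = 0.3383 m³/s
Check: V = 3.34 m/s, Re = 1.01×10^6, f = 0.02244, h_f = 76.5 m ≈ 76.2 m ✓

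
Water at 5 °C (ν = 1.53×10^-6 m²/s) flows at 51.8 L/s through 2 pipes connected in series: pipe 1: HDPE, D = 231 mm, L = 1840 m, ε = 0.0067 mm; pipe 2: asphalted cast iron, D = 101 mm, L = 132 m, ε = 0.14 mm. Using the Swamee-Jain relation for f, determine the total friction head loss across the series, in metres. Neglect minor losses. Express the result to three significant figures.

Pipe 1: V = 1.236 m/s, Re = 1.87×10^5, ε/D = 2.90×10^-5, f = 0.01600, h_1 = f(L/D)V²/2g = 9.921 m
Pipe 2: V = 6.465 m/s, Re = 4.27×10^5, ε/D = 0.00139, f = 0.02198, h_2 = f(L/D)V²/2g = 61.19 m
Series → Q common, losses add: H = Σh = 71.11 m

H ≈ 71.1 m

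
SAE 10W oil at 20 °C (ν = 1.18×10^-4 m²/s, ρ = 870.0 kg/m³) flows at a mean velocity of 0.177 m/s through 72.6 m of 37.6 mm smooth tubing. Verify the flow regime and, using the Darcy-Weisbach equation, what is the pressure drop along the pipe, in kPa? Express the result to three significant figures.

Δp ≈ 29.9 kPa

Re = VD/ν = 0.177·0.03760/1.18×10^-4 = 56.4 → laminar (Re < 2300)
f = 64/Re = 1.135
h_f = f(L/D)V²/(2g) = 1.135·(72.6/0.03760)·0.177²/(2·9.81) = 3.499 m
Δp = ρg·h_f = 870.0·9.81·3.499 = 29.86 kPa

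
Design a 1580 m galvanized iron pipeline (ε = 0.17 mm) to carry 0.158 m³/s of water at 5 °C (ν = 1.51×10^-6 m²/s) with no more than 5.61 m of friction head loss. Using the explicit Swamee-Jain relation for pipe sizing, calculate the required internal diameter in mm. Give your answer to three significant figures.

Swamee-Jain (Type III): D = 0.66·[ε^1.25·(LQ²/(gh_f))^4.75 + ν·Q^9.4·(L/(gh_f))^5.2]^0.04
LQ²/(gh_f) = 0.7167; L/(gh_f) = 28.71
Term 1 = ε^1.25·(…)^4.75 = 3.99×10^-6; Term 2 = ν·Q^9.4·(…)^5.2 = 1.69×10^-6
D = 0.66·(3.99×10^-6 + 1.69×10^-6)^0.04 = 0.4071 m = 407 mm
Check: V = 1.21 m/s, Re = 3.27×10^5, f = 0.01772, h_f = 5.16 m ≈ 5.61 m ✓

D ≈ 407 mm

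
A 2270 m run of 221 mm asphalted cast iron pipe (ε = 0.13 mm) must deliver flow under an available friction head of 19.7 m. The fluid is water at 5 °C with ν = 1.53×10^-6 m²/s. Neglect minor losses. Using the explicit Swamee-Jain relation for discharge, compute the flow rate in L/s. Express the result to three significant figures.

Q ≈ 53.7 L/s

Swamee-Jain (Type II): Q = -0.965·√(gD⁵h_f/L)·ln[ε/(3.7D) + √(3.17ν²L/(gD³h_f))]
√(gD⁵h_f/L) = √(9.81·0.221⁵·19.7/2270) = 0.006699
ε/(3.7D) = 1.59×10^-4; √(3.17ν²L/(gD³h_f)) = 8.99×10^-5
Q = -0.965·0.006699·ln(2.488×10^-4) = 0.05365 m³/s
Check: V = 1.40 m/s, Re = 2.02×10^5, f = 0.01937, h_f = 19.8 m ≈ 19.7 m ✓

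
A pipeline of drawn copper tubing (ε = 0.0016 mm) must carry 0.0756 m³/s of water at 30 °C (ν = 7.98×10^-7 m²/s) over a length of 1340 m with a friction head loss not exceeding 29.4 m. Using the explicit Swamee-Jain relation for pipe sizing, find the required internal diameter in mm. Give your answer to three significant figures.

Swamee-Jain (Type III): D = 0.66·[ε^1.25·(LQ²/(gh_f))^4.75 + ν·Q^9.4·(L/(gh_f))^5.2]^0.04
LQ²/(gh_f) = 0.02655; L/(gh_f) = 4.646
Term 1 = ε^1.25·(…)^4.75 = 1.86×10^-15; Term 2 = ν·Q^9.4·(…)^5.2 = 6.74×10^-14
D = 0.66·(1.86×10^-15 + 6.74×10^-14)^0.04 = 0.1964 m = 196 mm
Check: V = 2.50 m/s, Re = 6.14×10^5, f = 0.01277, h_f = 27.6 m ≈ 29.4 m ✓

D ≈ 196 mm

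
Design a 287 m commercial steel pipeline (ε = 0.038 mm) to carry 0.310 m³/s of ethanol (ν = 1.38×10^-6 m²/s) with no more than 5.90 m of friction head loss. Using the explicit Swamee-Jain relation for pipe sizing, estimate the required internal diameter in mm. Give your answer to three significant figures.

Swamee-Jain (Type III): D = 0.66·[ε^1.25·(LQ²/(gh_f))^4.75 + ν·Q^9.4·(L/(gh_f))^5.2]^0.04
LQ²/(gh_f) = 0.4765; L/(gh_f) = 4.959
Term 1 = ε^1.25·(…)^4.75 = 8.82×10^-8; Term 2 = ν·Q^9.4·(…)^5.2 = 9.43×10^-8
D = 0.66·(8.82×10^-8 + 9.43×10^-8)^0.04 = 0.3548 m = 355 mm
Check: V = 3.14 m/s, Re = 8.06×10^5, f = 0.01386, h_f = 5.62 m ≈ 5.90 m ✓

D ≈ 355 mm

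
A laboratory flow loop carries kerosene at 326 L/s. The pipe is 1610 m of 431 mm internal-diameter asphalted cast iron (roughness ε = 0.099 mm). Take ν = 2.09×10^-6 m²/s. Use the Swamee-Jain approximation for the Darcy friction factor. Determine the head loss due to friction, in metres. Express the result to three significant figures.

h_f ≈ 15.1 m

V = 4Q/(πD²) = 4·0.326/(π·0.431²) = 2.234 m/s
Re = VD/ν = 2.234·0.431/2.09×10^-6 = 4.61×10^5 → turbulent
ε/D = 0.099/431 = 2.30×10^-4
Swamee-Jain: f = 0.01589
h_f = f(L/D)V²/(2g) = 0.01589·(1610/0.431)·2.234²/(2·9.81) = 15.10 m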